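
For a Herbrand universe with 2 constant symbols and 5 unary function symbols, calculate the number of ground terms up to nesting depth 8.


Herbrand terms by depth:
Depth 0: 2 constants
Depth 1: 10 new terms (running total: 12)
Depth 2: 50 new terms (running total: 62)
Depth 3: 250 new terms (running total: 312)
Depth 4: 1250 new terms (running total: 1562)
Depth 5: 6250 new terms (running total: 7812)
Depth 6: 31250 new terms (running total: 39062)
Depth 7: 156250 new terms (running total: 195312)
Depth 8: 781250 new terms (running total: 976562)
Total distinct ground terms = 976562

976562


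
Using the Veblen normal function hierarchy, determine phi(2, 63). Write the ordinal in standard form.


phi(2, 63):
phi(2, beta) = zeta_beta (the beta-th zeta number, fixed point of epsilon).
phi(2, 63) = zeta_63

zeta_63


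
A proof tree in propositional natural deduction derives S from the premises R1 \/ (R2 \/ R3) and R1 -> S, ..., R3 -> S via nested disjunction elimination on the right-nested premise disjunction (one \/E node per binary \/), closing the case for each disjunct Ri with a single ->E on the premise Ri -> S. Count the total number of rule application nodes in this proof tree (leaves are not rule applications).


The premise R1 \/ (R2 \/ R3) contains 3 disjuncts, hence 2 binary \/ connectives.
- Each binary \/ is eliminated once: 2 \/E nodes.
- Each of the 3 cases Ri derives S by one ->E with Ri -> S: 3 ->E nodes.
Total = 2 + 3 = 5

5


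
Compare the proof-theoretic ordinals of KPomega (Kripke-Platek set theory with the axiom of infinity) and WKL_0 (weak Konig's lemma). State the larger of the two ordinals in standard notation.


Proof-theoretic ordinal of KPomega (Kripke-Platek set theory with the axiom of infinity): psi_0(epsilon_{Omega+1})
Proof-theoretic ordinal of WKL_0 (weak Konig's lemma): omega^omega
Comparing: omega^omega < psi_0(epsilon_{Omega+1}).
The larger ordinal is psi_0(epsilon_{Omega+1}) (from KPomega (Kripke-Platek set theory with the axiom of infinity)).

psi_0(epsilon_{Omega+1})


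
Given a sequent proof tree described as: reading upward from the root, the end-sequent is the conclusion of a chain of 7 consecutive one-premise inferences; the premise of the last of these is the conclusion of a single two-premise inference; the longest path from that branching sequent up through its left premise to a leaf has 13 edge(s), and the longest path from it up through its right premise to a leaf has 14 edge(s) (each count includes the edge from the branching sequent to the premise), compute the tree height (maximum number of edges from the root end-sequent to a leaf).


Longest path through the left premise: 13 edges (measured from the branching sequent)
Longest path through the right premise: 14 edges
Height of the subtree rooted at the branching sequent: max(13, 14) = 14
The branching sequent sits 7 edges above the root (the chain of one-premise inferences), so height = 14 + 7 = 21

21


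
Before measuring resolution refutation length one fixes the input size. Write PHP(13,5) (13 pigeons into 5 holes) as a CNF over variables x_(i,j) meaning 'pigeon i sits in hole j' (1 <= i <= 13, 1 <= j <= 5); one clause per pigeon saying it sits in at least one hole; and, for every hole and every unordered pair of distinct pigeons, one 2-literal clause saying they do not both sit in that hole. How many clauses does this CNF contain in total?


PHP(13,5): 13 pigeons, 5 holes, 13*5 = 65 variables.
- pigeon clauses: one per pigeon -> 13 clauses
- hole clauses: 5 holes * C(13,2) = 5 * 78 -> 390 clauses
Total clauses = 13 + 390 = 403

403


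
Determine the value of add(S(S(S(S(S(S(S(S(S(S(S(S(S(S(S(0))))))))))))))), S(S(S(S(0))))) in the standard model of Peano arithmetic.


add(S^15(0), S^4(0)):
S^15(0) = 15
S^4(0) = 4
15 + 4 = 19

19


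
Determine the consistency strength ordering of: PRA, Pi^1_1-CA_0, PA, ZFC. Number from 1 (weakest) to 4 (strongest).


Ordering by consistency strength:
1. PRA
2. PA
3. Pi^1_1-CA_0
4. ZFC


PRA=1, Pi^1_1-CA_0=3, PA=2, ZFC=4


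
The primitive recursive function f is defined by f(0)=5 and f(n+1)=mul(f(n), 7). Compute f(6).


f(0) = 5
f(1) = mul(f(0), 7) = mul(5, 7) = 35
f(2) = mul(f(1), 7) = mul(35, 7) = 245
f(3) = mul(f(2), 7) = mul(245, 7) = 1715
f(4) = mul(f(3), 7) = mul(1715, 7) = 12005
f(5) = mul(f(4), 7) = mul(12005, 7) = 84035
f(6) = mul(f(5), 7) = mul(84035, 7) = 588245


588245


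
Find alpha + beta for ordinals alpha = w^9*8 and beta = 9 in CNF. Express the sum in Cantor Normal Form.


Ordinal addition w^9*8 + 9:
Leading exponent of alpha (9) > leading exponent of beta (0).
Since alpha's term has higher exponent than beta's leading term,
the sum is simply alpha followed by beta.
Result = w^9*8 + 9

w^9*8 + 9


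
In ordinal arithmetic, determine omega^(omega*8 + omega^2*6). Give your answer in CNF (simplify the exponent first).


omega^(omega*8 + omega^2*6):
In ordinal addition a term is absorbed by a following term of strictly larger exponent: 1 < 2, so omega*8 + omega^2*6 = omega^2*6.
omega raised to a CNF ordinal is a single CNF term: Result = omega^(omega^2*6)

omega^(omega^2*6)


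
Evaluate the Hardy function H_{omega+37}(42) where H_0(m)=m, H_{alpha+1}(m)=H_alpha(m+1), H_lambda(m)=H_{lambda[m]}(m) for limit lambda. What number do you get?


H_{omega+37}(42):
Unwind the 37 successor steps: H_{omega+37}(42) = H_omega(42+37) = H_omega(79).
H_omega(m) = H_m(m) = m + m = 2m.
Result = 2 * 79 = 158

158


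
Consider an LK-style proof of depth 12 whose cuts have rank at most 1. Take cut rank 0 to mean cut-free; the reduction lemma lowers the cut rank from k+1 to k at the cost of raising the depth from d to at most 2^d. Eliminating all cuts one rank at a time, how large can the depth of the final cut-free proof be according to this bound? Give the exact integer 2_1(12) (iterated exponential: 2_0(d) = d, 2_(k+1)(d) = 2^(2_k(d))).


Each rank reduction sends depth d to at most 2^d; cut rank r needs r reductions.
2_0(12) = 12
2_1(12) = 2^12 = 4096
Cut-free depth bound = 4096

4096


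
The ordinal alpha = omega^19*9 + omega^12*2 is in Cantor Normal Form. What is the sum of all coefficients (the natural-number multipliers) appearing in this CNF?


CNF: omega^19*9 + omega^12*2
Coefficients: 9 + 2 = 11

11


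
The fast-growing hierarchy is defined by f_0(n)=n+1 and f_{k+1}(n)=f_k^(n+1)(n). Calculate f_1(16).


f_1(16) = f_0^17(16)
f_0 adds 1 each time, applied 17 times.
f_1(16) = 16 + 17 = 33

33


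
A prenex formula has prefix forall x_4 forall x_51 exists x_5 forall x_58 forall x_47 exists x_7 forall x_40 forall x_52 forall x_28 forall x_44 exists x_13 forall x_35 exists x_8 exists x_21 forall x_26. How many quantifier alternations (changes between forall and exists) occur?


Walk the prefix and count type changes:
  position 1: forall -> forall
  position 2: forall -> exists <-- alternation
  position 3: exists -> forall <-- alternation
  position 4: forall -> forall
  position 5: forall -> exists <-- alternation
  position 6: exists -> forall <-- alternation
  position 7: forall -> forall
  position 8: forall -> forall
  position 9: forall -> forall
  position 10: forall -> exists <-- alternation
  position 11: exists -> forall <-- alternation
  position 12: forall -> exists <-- alternation
  position 13: exists -> exists
  position 14: exists -> forall <-- alternation
Total alternations = 8

8


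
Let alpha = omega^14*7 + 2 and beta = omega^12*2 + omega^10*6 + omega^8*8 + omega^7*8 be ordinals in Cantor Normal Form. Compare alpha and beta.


Compare term by term from highest exponent:
alpha = omega^14*7 + 2
beta = omega^12*2 + omega^10*6 + omega^8*8 + omega^7*8
Term 1: alpha has omega^14*7, beta has omega^12*2
Term 2: alpha has omega^0*2, beta has omega^10*6
Term 3: alpha has omega^0*0, beta has omega^8*8
Term 4: alpha has omega^0*0, beta has omega^7*8
Result: alpha > beta

alpha > beta


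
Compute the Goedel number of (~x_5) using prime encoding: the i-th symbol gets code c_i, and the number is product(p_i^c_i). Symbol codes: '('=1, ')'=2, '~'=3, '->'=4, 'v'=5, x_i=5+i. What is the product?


Formula: (~x_5)
Symbol codes: [1, 3, 10, 2]
Primes: [2, 3, 5, 7]
p_1^1 = 2^1 = 2
p_2^3 = 3^3 = 27
p_3^10 = 5^10 = 9765625
p_4^2 = 7^2 = 49
Product = 25839843750

25839843750


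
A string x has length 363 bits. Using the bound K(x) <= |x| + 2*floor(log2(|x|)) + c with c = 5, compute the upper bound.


floor(log2(363)) = 8
2 * 8 = 16
K(x) <= 363 + 16 + 5 = 384

384


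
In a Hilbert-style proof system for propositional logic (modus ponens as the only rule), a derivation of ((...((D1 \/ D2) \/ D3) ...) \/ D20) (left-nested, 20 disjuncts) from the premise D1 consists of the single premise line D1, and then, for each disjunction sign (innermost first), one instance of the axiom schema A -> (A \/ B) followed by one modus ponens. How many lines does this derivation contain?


Building the left-nested 20-ary disjunction from D1:
- 1 premise line (D1)
- 20 disjuncts means 19 disjunction signs; each needs 1 axiom instance + 1 MP = 2 lines: 2 * 19 = 38
Total = 1 + 38 = 39 lines.

39


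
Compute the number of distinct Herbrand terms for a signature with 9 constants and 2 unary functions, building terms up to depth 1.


Herbrand terms by depth:
Depth 0: 9 constants
Depth 1: 18 new terms (running total: 27)
Total distinct ground terms = 27

27


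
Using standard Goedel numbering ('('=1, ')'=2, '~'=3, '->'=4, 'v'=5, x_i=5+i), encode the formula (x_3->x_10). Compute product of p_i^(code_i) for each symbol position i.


Formula: (x_3->x_10)
Symbol codes: [1, 8, 4, 15, 2]
Primes: [2, 3, 5, 7, 11]
p_1^1 = 2^1 = 2
p_2^8 = 3^8 = 6561
p_3^4 = 5^4 = 625
p_4^15 = 7^15 = 4747561509943
p_5^2 = 11^2 = 121
Product = 4711248598843823478750

4711248598843823478750


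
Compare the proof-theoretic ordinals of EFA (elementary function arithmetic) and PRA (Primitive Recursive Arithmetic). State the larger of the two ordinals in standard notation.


Proof-theoretic ordinal of EFA (elementary function arithmetic): omega^3
Proof-theoretic ordinal of PRA (Primitive Recursive Arithmetic): omega^omega
Comparing: omega^3 < omega^omega.
The larger ordinal is omega^omega (from PRA (Primitive Recursive Arithmetic)).

omega^omega


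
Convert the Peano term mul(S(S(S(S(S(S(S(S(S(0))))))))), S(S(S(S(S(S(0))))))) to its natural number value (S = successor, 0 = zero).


mul(S^9(0), S^6(0)):
S^9(0) = 9
S^6(0) = 6
9 * 6 = 54

54


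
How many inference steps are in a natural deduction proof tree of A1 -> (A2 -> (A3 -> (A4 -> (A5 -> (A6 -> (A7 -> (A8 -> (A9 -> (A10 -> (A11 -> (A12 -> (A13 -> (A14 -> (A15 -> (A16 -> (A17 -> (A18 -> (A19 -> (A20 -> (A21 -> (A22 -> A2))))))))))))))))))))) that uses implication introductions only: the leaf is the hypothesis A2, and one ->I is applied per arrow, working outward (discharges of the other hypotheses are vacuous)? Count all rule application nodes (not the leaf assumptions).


The formula has 22 arrows (->); its innermost consequent A2 is one of the antecedents,
so the proof starts from the hypothesis leaf A2 (not a rule application) and closes one arrow per ->I.
Building A1 -> (A2 -> (A3 -> (A4 -> (A5 -> (A6 -> (A7 -> (A8 -> (A9 -> (A10 -> (A11 -> (A12 -> (A13 -> (A14 -> (A15 -> (A16 -> (A17 -> (A18 -> (A19 -> (A20 -> (A21 -> (A22 -> A2))))))))))))))))))))) therefore takes 22 nested implication introductions.
Total inference nodes = 22

22


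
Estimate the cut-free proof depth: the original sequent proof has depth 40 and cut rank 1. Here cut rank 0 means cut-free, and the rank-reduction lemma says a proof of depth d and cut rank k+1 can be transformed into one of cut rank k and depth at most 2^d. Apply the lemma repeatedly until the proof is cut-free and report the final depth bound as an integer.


Each rank reduction sends depth d to at most 2^d; cut rank r needs r reductions.
2_0(40) = 40
2_1(40) = 2^40 = 1099511627776
Cut-free depth bound = 1099511627776

1099511627776


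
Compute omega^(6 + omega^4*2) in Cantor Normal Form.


omega^(6 + omega^4*2):
In ordinal addition a term is absorbed by a following term of strictly larger exponent: 0 < 4, so 6 + omega^4*2 = omega^4*2.
omega raised to a CNF ordinal is a single CNF term: Result = omega^(omega^4*2)

omega^(omega^4*2)


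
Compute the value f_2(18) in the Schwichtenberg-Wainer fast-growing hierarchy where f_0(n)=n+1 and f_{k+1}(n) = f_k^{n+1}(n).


f_2(18) = f_1^19(18)
f_1(m) = 2m + 1.
Iterating: f_1^k(n) = 2^k*(n+1) - 1.
f_2(18) = 2^19*(18+1) - 1 = 524288*19 - 1 = 9961471

9961471


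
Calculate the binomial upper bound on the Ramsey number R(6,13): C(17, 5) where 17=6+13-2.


R(6,13) <= C(6+13-2, 6-1) = C(17, 5)
C(17, 5) = 17! / (5! * 12!)
= 6188

6188


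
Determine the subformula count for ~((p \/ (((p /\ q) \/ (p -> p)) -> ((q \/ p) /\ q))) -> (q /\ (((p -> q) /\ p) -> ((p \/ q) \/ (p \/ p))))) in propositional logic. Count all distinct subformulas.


Formula: ~((p \/ (((p /\ q) \/ (p -> p)) -> ((q \/ p) /\ q))) -> (q /\ (((p -> q) /\ p) -> ((p \/ q) \/ (p \/ p)))))
Subformulas found:
  1. p
  2. q
  3. (p \/ p)
  4. (q \/ p)
  5. (p /\ q)
  6. (p -> p)
  7. (p \/ q)
  8. (p -> q)
  9. ((q \/ p) /\ q)
  10. ((p -> q) /\ p)
  11. ((p /\ q) \/ (p -> p))
  12. ((p \/ q) \/ (p \/ p))
  13. (((p -> q) /\ p) -> ((p \/ q) \/ (p \/ p)))
  14. (((p /\ q) \/ (p -> p)) -> ((q \/ p) /\ q))
  15. (q /\ (((p -> q) /\ p) -> ((p \/ q) \/ (p \/ p))))
  16. (p \/ (((p /\ q) \/ (p -> p)) -> ((q \/ p) /\ q)))
  17. ((p \/ (((p /\ q) \/ (p -> p)) -> ((q \/ p) /\ q))) -> (q /\ (((p -> q) /\ p) -> ((p \/ q) \/ (p \/ p)))))
  18. ~((p \/ (((p /\ q) \/ (p -> p)) -> ((q \/ p) /\ q))) -> (q /\ (((p -> q) /\ p) -> ((p \/ q) \/ (p \/ p)))))
Total distinct subformulas = 18

18


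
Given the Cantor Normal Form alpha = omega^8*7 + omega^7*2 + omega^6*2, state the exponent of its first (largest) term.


CNF: omega^8*7 + omega^7*2 + omega^6*2
The leading term is omega^8*7, which has exponent 8.

8


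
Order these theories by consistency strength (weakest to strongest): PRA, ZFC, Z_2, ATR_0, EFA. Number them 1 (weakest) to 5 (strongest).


Ordering by consistency strength:
1. EFA
2. PRA
3. ATR_0
4. Z_2
5. ZFC


PRA=2, ZFC=5, Z_2=4, ATR_0=3, EFA=1


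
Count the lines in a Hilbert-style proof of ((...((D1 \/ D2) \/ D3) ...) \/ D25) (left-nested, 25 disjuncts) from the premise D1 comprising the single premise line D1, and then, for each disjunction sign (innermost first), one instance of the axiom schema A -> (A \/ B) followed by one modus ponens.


Building the left-nested 25-ary disjunction from D1:
- 1 premise line (D1)
- 25 disjuncts means 24 disjunction signs; each needs 1 axiom instance + 1 MP = 2 lines: 2 * 24 = 48
Total = 1 + 48 = 49 lines.

49


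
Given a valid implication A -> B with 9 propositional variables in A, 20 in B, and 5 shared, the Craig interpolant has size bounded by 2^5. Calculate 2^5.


Shared atoms = 5
Craig interpolant size bound = 2^5
= 32

32


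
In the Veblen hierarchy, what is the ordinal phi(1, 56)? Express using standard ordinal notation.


phi(1, 56):
phi(1, beta) = epsilon_beta (the beta-th epsilon number).
phi(1, 56) = epsilon_56

epsilon_56


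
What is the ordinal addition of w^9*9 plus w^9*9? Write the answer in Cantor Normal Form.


Ordinal addition w^9*9 + w^9*9:
Both terms have the same exponent 9.
w^e*c + w^e*d = w^e*(c+d).
Result = w^9*(9+9) = w^9*18

w^9*18


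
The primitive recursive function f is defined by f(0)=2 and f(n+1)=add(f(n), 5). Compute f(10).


f(0) = 2
f(1) = add(f(0), 5) = add(2, 5) = 7
f(2) = add(f(1), 5) = add(7, 5) = 12
f(3) = add(f(2), 5) = add(12, 5) = 17
f(4) = add(f(3), 5) = add(17, 5) = 22
f(5) = add(f(4), 5) = add(22, 5) = 27
f(6) = add(f(5), 5) = add(27, 5) = 32
f(7) = add(f(6), 5) = add(32, 5) = 37
f(8) = add(f(7), 5) = add(37, 5) = 42
f(9) = add(f(8), 5) = add(42, 5) = 47
f(10) = add(f(9), 5) = add(47, 5) = 52


52


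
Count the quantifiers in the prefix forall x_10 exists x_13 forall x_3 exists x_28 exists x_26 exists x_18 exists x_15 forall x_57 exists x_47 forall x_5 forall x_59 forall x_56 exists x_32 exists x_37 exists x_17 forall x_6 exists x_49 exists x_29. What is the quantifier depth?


Quantifier prefix has 18 quantifier symbols.
Quantifier depth = 18

18


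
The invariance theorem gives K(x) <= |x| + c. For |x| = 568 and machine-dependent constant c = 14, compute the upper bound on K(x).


K(x) <= |x| + c = 568 + 14 = 582

582


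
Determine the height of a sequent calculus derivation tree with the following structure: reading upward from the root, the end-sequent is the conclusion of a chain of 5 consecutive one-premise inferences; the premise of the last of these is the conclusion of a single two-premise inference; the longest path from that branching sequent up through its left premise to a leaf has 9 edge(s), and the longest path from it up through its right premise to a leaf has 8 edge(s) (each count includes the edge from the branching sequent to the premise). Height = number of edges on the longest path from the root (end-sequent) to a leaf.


Longest path through the left premise: 9 edges (measured from the branching sequent)
Longest path through the right premise: 8 edges
Height of the subtree rooted at the branching sequent: max(9, 8) = 9
The branching sequent sits 5 edges above the root (the chain of one-premise inferences), so height = 9 + 5 = 14

14


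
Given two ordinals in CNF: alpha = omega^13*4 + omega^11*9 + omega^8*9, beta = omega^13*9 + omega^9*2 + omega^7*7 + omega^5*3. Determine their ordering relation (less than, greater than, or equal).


Compare term by term from highest exponent:
alpha = omega^13*4 + omega^11*9 + omega^8*9
beta = omega^13*9 + omega^9*2 + omega^7*7 + omega^5*3
Term 1: alpha has omega^13*4, beta has omega^13*9
Term 2: alpha has omega^11*9, beta has omega^9*2
Term 3: alpha has omega^8*9, beta has omega^7*7
Term 4: alpha has omega^0*0, beta has omega^5*3
Result: alpha < beta

alpha < beta


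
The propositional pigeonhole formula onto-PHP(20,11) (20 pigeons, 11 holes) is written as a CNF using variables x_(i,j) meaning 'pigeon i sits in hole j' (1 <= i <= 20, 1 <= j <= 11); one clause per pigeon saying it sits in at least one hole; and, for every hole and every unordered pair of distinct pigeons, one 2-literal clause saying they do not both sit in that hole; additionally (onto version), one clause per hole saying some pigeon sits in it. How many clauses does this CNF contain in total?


onto-PHP(20,11): 20 pigeons, 11 holes, 20*11 = 220 variables.
- pigeon clauses: one per pigeon -> 20 clauses
- hole clauses: 11 holes * C(20,2) = 11 * 190 -> 2090 clauses
- onto clauses: one per hole -> 11 clauses
Total clauses = 20 + 2090 + 11 = 2121

2121


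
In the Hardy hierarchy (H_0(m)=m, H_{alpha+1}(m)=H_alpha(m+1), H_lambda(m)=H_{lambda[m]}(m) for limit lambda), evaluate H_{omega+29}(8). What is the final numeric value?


H_{omega+29}(8):
Unwind the 29 successor steps: H_{omega+29}(8) = H_omega(8+29) = H_omega(37).
H_omega(m) = H_m(m) = m + m = 2m.
Result = 2 * 37 = 74

74


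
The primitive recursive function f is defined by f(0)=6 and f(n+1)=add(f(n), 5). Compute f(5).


f(0) = 6
f(1) = add(f(0), 5) = add(6, 5) = 11
f(2) = add(f(1), 5) = add(11, 5) = 16
f(3) = add(f(2), 5) = add(16, 5) = 21
f(4) = add(f(3), 5) = add(21, 5) = 26
f(5) = add(f(4), 5) = add(26, 5) = 31


31


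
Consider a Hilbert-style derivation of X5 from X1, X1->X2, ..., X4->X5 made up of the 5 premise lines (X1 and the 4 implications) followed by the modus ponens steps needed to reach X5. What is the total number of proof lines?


We have 5 premise lines: X1 and 4 implications.
Each implication is detached once by MP, giving 4 MP lines.
5 premise lines + 4 MP lines = 9 total lines.

9


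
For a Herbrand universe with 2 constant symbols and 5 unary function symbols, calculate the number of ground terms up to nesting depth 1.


Herbrand terms by depth:
Depth 0: 2 constants
Depth 1: 10 new terms (running total: 12)
Total distinct ground terms = 12

12


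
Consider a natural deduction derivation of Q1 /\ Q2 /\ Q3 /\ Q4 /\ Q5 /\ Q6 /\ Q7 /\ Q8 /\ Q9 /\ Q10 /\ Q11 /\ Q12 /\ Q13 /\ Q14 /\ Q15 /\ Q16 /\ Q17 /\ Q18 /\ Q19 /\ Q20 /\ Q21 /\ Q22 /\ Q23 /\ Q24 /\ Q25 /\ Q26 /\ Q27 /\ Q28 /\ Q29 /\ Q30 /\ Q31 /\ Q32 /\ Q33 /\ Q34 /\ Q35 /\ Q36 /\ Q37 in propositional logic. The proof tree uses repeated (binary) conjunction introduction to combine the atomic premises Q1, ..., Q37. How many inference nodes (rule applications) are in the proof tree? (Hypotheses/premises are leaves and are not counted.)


The target conjunction has 37 conjuncts, i.e. 36 binary /\ connectives.
Each conjunction-intro joins two pieces, so 37 atoms require 37-1 = 36 applications.
Total inference nodes = 36

36


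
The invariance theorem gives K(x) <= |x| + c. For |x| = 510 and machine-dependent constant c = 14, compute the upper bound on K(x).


K(x) <= |x| + c = 510 + 14 = 524

524


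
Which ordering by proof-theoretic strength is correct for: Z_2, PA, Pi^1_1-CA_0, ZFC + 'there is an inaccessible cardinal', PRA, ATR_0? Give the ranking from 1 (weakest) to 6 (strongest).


Ordering by consistency strength:
1. PRA
2. PA
3. ATR_0
4. Pi^1_1-CA_0
5. Z_2
6. ZFC + 'there is an inaccessible cardinal'


Z_2=5, PA=2, Pi^1_1-CA_0=4, ZFC + 'there is an inaccessible cardinal'=6, PRA=1, ATR_0=3


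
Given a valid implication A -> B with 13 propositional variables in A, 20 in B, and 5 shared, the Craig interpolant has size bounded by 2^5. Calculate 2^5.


Shared atoms = 5
Craig interpolant size bound = 2^5
= 32

32


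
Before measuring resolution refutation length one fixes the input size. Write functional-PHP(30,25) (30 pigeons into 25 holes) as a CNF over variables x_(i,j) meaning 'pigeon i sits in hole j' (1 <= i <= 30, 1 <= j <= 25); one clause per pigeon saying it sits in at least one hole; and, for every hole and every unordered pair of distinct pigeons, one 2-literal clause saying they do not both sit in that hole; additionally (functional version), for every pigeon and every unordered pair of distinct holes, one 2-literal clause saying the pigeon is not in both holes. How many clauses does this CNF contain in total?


functional-PHP(30,25): 30 pigeons, 25 holes, 30*25 = 750 variables.
- pigeon clauses: one per pigeon -> 30 clauses
- hole clauses: 25 holes * C(30,2) = 25 * 435 -> 10875 clauses
- functional clauses: 30 pigeons * C(25,2) = 30 * 300 -> 9000 clauses
Total clauses = 30 + 10875 + 9000 = 19905

19905


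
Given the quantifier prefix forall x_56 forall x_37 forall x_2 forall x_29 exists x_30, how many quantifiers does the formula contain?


Quantifier prefix has 5 quantifier symbols.
Quantifier depth = 5

5


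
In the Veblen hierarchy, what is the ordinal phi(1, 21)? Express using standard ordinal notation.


phi(1, 21):
phi(1, beta) = epsilon_beta (the beta-th epsilon number).
phi(1, 21) = epsilon_21

epsilon_21


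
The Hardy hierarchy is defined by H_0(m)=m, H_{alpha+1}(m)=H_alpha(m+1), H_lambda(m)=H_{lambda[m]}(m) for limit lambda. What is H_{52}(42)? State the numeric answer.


H_52(42):
For finite ordinals k, H_k(n) = n + k (each successor step adds 1).
H_52(42) = 42 + 52 = 94

94


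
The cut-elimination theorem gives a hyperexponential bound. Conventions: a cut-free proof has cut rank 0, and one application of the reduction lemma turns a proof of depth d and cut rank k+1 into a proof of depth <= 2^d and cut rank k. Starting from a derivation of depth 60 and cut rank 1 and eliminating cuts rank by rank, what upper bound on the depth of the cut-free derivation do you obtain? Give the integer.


Each rank reduction sends depth d to at most 2^d; cut rank r needs r reductions.
2_0(60) = 60
2_1(60) = 2^60 = 1152921504606846976
Cut-free depth bound = 1152921504606846976

1152921504606846976


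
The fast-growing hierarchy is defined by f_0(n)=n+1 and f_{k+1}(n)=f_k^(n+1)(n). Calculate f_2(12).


f_2(12) = f_1^13(12)
f_1(m) = 2m + 1.
Iterating: f_1^k(n) = 2^k*(n+1) - 1.
f_2(12) = 2^13*(12+1) - 1 = 8192*13 - 1 = 106495

106495


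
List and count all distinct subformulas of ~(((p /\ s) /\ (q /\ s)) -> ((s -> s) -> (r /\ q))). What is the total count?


Formula: ~(((p /\ s) /\ (q /\ s)) -> ((s -> s) -> (r /\ q)))
Subformulas found:
  1. q
  2. s
  3. r
  4. p
  5. (p /\ s)
  6. (q /\ s)
  7. (r /\ q)
  8. (s -> s)
  9. ((p /\ s) /\ (q /\ s))
  10. ((s -> s) -> (r /\ q))
  11. (((p /\ s) /\ (q /\ s)) -> ((s -> s) -> (r /\ q)))
  12. ~(((p /\ s) /\ (q /\ s)) -> ((s -> s) -> (r /\ q)))
Total distinct subformulas = 12

12


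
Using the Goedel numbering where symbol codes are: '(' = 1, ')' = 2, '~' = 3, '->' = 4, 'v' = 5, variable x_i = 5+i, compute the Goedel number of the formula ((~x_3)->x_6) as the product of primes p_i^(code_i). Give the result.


Formula: ((~x_3)->x_6)
Symbol codes: [1, 1, 3, 8, 2, 4, 11, 2]
Primes: [2, 3, 5, 7, 11, 13, 17, 19]
p_1^1 = 2^1 = 2
p_2^1 = 3^1 = 3
p_3^3 = 5^3 = 125
p_4^8 = 7^8 = 5764801
p_5^2 = 11^2 = 121
p_6^4 = 13^4 = 28561
p_7^11 = 17^11 = 34271896307633
p_8^2 = 19^2 = 361
Product = 184862873802104497107575982264750

184862873802104497107575982264750


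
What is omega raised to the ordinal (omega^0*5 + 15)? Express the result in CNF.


omega^(omega^0*5 + 15):
omega^0 = 1, so the exponent is 5 + 15 = 20 (finite ordinal addition).
Result = omega^20, already a single CNF term.

omega^20


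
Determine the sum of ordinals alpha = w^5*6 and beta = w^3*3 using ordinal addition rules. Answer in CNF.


Ordinal addition w^5*6 + w^3*3:
Leading exponent of alpha (5) > leading exponent of beta (3).
Since alpha's term has higher exponent than beta's leading term,
the sum is simply alpha followed by beta.
Result = w^5*6 + w^3*3

w^5*6 + w^3*3


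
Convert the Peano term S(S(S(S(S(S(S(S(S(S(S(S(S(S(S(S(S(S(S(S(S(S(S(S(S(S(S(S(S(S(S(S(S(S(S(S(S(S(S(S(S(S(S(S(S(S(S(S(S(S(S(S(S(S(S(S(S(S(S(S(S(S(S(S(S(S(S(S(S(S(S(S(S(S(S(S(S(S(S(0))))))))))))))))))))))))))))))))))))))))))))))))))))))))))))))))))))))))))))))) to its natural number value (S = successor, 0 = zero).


Counting successors applied to 0:
79 applications of S to 0 = 79

79


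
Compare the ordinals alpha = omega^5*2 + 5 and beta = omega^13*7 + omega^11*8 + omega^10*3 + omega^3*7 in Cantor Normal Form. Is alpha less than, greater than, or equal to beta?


Compare term by term from highest exponent:
alpha = omega^5*2 + 5
beta = omega^13*7 + omega^11*8 + omega^10*3 + omega^3*7
Term 1: alpha has omega^5*2, beta has omega^13*7
Term 2: alpha has omega^0*5, beta has omega^11*8
Term 3: alpha has omega^0*0, beta has omega^10*3
Term 4: alpha has omega^0*0, beta has omega^3*7
Result: alpha < beta

alpha < beta


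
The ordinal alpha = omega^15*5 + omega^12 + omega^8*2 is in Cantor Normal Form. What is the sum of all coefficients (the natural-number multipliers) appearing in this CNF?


CNF: omega^15*5 + omega^12 + omega^8*2
Coefficients: 5 + 1 + 2 = 8

8


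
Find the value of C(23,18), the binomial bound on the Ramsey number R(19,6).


R(19,6) <= C(19+6-2, 19-1) = C(23, 18)
C(23, 18) = 23! / (18! * 5!)
= 33649

33649


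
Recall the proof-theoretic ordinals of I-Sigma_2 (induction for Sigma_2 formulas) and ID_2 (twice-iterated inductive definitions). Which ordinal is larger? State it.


Proof-theoretic ordinal of I-Sigma_2 (induction for Sigma_2 formulas): omega^(omega^omega)
Proof-theoretic ordinal of ID_2 (twice-iterated inductive definitions): psi_0(epsilon_{Omega_2+1})
Comparing: omega^(omega^omega) < psi_0(epsilon_{Omega_2+1}).
The larger ordinal is psi_0(epsilon_{Omega_2+1}) (from ID_2 (twice-iterated inductive definitions)).

psi_0(epsilon_{Omega_2+1})


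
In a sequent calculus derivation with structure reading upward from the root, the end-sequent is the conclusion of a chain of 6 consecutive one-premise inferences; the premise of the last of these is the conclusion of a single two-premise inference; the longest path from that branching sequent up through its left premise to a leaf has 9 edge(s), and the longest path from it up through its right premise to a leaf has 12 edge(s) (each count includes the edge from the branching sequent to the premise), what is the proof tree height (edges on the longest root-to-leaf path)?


Longest path through the left premise: 9 edges (measured from the branching sequent)
Longest path through the right premise: 12 edges
Height of the subtree rooted at the branching sequent: max(9, 12) = 12
The branching sequent sits 6 edges above the root (the chain of one-premise inferences), so height = 12 + 6 = 18

18


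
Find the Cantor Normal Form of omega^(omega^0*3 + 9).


omega^(omega^0*3 + 9):
omega^0 = 1, so the exponent is 3 + 9 = 12 (finite ordinal addition).
Result = omega^12, already a single CNF term.

omega^12


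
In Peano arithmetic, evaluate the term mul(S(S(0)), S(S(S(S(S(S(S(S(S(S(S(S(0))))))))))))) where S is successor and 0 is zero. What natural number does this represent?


mul(S^2(0), S^12(0)):
S^2(0) = 2
S^12(0) = 12
2 * 12 = 24

24


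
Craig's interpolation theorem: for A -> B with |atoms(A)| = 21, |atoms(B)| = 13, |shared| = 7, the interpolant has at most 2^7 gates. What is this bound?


Shared atoms = 7
Craig interpolant size bound = 2^7
= 128

128


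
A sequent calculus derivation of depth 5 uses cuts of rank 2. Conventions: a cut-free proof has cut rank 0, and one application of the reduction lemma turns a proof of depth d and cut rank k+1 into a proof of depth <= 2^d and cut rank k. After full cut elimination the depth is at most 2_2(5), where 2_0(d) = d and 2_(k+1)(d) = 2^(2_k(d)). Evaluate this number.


Each rank reduction sends depth d to at most 2^d; cut rank r needs r reductions.
2_0(5) = 5
2_1(5) = 2^5 = 32
2_2(5) = 2^32 = 4294967296
Cut-free depth bound = 4294967296

4294967296


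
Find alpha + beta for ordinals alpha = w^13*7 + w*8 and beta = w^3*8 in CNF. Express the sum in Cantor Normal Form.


Ordinal addition (w^13*7 + w*8) + w^3*8:
alpha's leading term has exponent 13 > beta's exponent 3, so it survives.
alpha's tail term has exponent 1 < beta's exponent 3, so it is absorbed by beta.
In ordinal addition, any term followed by a strictly larger-exponent term is absorbed.
Result = w^13*7 + w^3*8

w^13*7 + w^3*8


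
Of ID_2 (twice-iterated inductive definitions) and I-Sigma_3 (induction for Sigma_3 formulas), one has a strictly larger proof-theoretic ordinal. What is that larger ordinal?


Proof-theoretic ordinal of ID_2 (twice-iterated inductive definitions): psi_0(epsilon_{Omega_2+1})
Proof-theoretic ordinal of I-Sigma_3 (induction for Sigma_3 formulas): omega^(omega^(omega^omega))
Comparing: omega^(omega^(omega^omega)) < psi_0(epsilon_{Omega_2+1}).
The larger ordinal is psi_0(epsilon_{Omega_2+1}) (from ID_2 (twice-iterated inductive definitions)).

psi_0(epsilon_{Omega_2+1})


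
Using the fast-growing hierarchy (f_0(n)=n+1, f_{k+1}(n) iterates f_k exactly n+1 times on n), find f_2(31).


f_2(31) = f_1^32(31)
f_1(m) = 2m + 1.
Iterating: f_1^k(n) = 2^k*(n+1) - 1.
f_2(31) = 2^32*(31+1) - 1 = 4294967296*32 - 1 = 137438953471

137438953471


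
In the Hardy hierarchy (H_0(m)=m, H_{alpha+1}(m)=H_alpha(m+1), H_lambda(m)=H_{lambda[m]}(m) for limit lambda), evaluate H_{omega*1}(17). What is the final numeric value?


H_{omega*1}(17):
For the Hardy hierarchy, H_{omega*k}(n) = 2^k * n.
2^1 = 2.
2 * 17 = 34

34


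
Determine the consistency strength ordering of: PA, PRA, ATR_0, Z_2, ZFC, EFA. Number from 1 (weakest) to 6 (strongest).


Ordering by consistency strength:
1. EFA
2. PRA
3. PA
4. ATR_0
5. Z_2
6. ZFC


PA=3, PRA=2, ATR_0=4, Z_2=5, ZFC=6, EFA=1


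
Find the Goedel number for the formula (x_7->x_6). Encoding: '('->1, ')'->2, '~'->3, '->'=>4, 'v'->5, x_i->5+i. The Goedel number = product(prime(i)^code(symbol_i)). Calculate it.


Formula: (x_7->x_6)
Symbol codes: [1, 12, 4, 11, 2]
Primes: [2, 3, 5, 7, 11]
p_1^1 = 2^1 = 2
p_2^12 = 3^12 = 531441
p_3^4 = 5^4 = 625
p_4^11 = 7^11 = 1977326743
p_5^2 = 11^2 = 121
Product = 158938415871032778750

158938415871032778750


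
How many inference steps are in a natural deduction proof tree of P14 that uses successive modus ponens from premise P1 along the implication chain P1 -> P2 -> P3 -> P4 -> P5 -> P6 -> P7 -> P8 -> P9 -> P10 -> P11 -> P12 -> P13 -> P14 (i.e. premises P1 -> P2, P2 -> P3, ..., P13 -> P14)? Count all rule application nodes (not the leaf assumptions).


We have a chain: P1 -> P2 -> P3 -> P4 -> P5 -> P6 -> P7 -> P8 -> P9 -> P10 -> P11 -> P12 -> P13 -> P14.
Each modus ponens application produces the next variable.
The chain has 14 propositions, so 14-1 = 13 modus ponens steps.
Total inference nodes = 13

13


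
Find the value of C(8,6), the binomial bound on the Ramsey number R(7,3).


R(7,3) <= C(7+3-2, 7-1) = C(8, 6)
C(8, 6) = 8! / (6! * 2!)
= 28

28


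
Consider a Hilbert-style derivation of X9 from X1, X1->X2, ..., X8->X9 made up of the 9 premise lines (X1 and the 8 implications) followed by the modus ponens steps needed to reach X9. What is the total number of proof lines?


We have 9 premise lines: X1 and 8 implications.
Each implication is detached once by MP, giving 8 MP lines.
9 premise lines + 8 MP lines = 17 total lines.

17


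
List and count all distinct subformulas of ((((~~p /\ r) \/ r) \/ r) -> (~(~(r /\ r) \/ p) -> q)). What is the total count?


Formula: ((((~~p /\ r) \/ r) \/ r) -> (~(~(r /\ r) \/ p) -> q))
Subformulas found:
  1. q
  2. r
  3. p
  4. ~p
  5. ~~p
  6. (r /\ r)
  7. ~(r /\ r)
  8. (~~p /\ r)
  9. (~(r /\ r) \/ p)
  10. ((~~p /\ r) \/ r)
  11. ~(~(r /\ r) \/ p)
  12. (((~~p /\ r) \/ r) \/ r)
  13. (~(~(r /\ r) \/ p) -> q)
  14. ((((~~p /\ r) \/ r) \/ r) -> (~(~(r /\ r) \/ p) -> q))
Total distinct subformulas = 14

14


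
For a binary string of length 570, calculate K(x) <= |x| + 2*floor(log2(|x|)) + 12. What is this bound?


floor(log2(570)) = 9
2 * 9 = 18
K(x) <= 570 + 18 + 12 = 600

600


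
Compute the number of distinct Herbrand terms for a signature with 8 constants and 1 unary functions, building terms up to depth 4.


Herbrand terms by depth:
Depth 0: 8 constants
Depth 1: 8 new terms (running total: 16)
Depth 2: 8 new terms (running total: 24)
Depth 3: 8 new terms (running total: 32)
Depth 4: 8 new terms (running total: 40)
Total distinct ground terms = 40

40


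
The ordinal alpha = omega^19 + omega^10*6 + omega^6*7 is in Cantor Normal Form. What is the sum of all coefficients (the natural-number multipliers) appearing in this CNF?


CNF: omega^19 + omega^10*6 + omega^6*7
Coefficients: 1 + 6 + 7 = 14

14


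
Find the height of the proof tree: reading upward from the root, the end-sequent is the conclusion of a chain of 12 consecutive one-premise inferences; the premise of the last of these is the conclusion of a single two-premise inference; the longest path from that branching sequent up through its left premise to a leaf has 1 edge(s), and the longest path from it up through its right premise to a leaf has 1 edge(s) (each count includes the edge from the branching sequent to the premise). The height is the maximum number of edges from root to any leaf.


Longest path through the left premise: 1 edges (measured from the branching sequent)
Longest path through the right premise: 1 edges
Height of the subtree rooted at the branching sequent: max(1, 1) = 1
The branching sequent sits 12 edges above the root (the chain of one-premise inferences), so height = 1 + 12 = 13

13


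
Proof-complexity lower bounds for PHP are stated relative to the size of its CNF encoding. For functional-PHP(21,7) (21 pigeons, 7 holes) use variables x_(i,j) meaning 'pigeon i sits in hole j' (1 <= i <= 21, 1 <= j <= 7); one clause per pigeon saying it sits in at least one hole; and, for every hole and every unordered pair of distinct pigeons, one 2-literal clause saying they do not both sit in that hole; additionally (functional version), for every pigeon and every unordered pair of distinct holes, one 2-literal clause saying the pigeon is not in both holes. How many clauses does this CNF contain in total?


functional-PHP(21,7): 21 pigeons, 7 holes, 21*7 = 147 variables.
- pigeon clauses: one per pigeon -> 21 clauses
- hole clauses: 7 holes * C(21,2) = 7 * 210 -> 1470 clauses
- functional clauses: 21 pigeons * C(7,2) = 21 * 21 -> 441 clauses
Total clauses = 21 + 1470 + 441 = 1932

1932


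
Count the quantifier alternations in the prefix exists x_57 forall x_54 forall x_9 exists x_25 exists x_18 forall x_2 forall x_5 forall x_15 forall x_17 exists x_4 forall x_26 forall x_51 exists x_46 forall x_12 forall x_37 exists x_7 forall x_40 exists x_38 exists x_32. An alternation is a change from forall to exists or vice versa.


Walk the prefix and count type changes:
  position 1: exists -> forall <-- alternation
  position 2: forall -> forall
  position 3: forall -> exists <-- alternation
  position 4: exists -> exists
  position 5: exists -> forall <-- alternation
  position 6: forall -> forall
  position 7: forall -> forall
  position 8: forall -> forall
  position 9: forall -> exists <-- alternation
  position 10: exists -> forall <-- alternation
  position 11: forall -> forall
  position 12: forall -> exists <-- alternation
  position 13: exists -> forall <-- alternation
  position 14: forall -> forall
  position 15: forall -> exists <-- alternation
  position 16: exists -> forall <-- alternation
  position 17: forall -> exists <-- alternation
  position 18: exists -> exists
Total alternations = 10

10


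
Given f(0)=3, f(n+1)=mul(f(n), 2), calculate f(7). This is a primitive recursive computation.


f(0) = 3
f(1) = mul(f(0), 2) = mul(3, 2) = 6
f(2) = mul(f(1), 2) = mul(6, 2) = 12
f(3) = mul(f(2), 2) = mul(12, 2) = 24
f(4) = mul(f(3), 2) = mul(24, 2) = 48
f(5) = mul(f(4), 2) = mul(48, 2) = 96
f(6) = mul(f(5), 2) = mul(96, 2) = 192
f(7) = mul(f(6), 2) = mul(192, 2) = 384


384


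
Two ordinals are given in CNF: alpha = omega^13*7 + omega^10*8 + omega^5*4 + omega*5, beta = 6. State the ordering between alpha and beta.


Compare term by term from highest exponent:
alpha = omega^13*7 + omega^10*8 + omega^5*4 + omega*5
beta = 6
Term 1: alpha has omega^13*7, beta has omega^0*6
Term 2: alpha has omega^10*8, beta has omega^0*0
Term 3: alpha has omega^5*4, beta has omega^0*0
Term 4: alpha has omega^1*5, beta has omega^0*0
Result: alpha > beta

alpha > beta


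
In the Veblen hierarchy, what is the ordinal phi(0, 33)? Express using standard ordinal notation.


phi(0, 33):
phi(0, beta) = omega^beta by definition.
phi(0, 33) = omega^33

omega^33


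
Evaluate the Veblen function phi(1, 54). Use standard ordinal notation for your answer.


phi(1, 54):
phi(1, beta) = epsilon_beta (the beta-th epsilon number).
phi(1, 54) = epsilon_54

epsilon_54


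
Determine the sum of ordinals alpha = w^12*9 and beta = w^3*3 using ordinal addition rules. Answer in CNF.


Ordinal addition w^12*9 + w^3*3:
Leading exponent of alpha (12) > leading exponent of beta (3).
Since alpha's term has higher exponent than beta's leading term,
the sum is simply alpha followed by beta.
Result = w^12*9 + w^3*3

w^12*9 + w^3*3


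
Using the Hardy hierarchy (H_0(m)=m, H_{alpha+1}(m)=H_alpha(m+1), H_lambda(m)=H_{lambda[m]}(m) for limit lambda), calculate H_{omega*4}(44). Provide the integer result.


H_{omega*4}(44):
For the Hardy hierarchy, H_{omega*k}(n) = 2^k * n.
2^4 = 16.
16 * 44 = 704

704


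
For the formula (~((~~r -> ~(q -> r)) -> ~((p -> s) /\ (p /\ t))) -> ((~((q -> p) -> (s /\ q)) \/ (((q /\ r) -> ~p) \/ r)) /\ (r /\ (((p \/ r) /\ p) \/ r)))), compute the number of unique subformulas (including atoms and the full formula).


Formula: (~((~~r -> ~(q -> r)) -> ~((p -> s) /\ (p /\ t))) -> ((~((q -> p) -> (s /\ q)) \/ (((q /\ r) -> ~p) \/ r)) /\ (r /\ (((p \/ r) /\ p) \/ r))))
Subformulas found:
  1. r
  2. q
  3. s
  4. t
  5. p
  6. ~p
  7. ~r
  8. ~~r
  9. (p -> s)
  10. (q /\ r)
  11. (s /\ q)
  12. (q -> p)
  13. (q -> r)
  14. (p /\ t)
  15. (p \/ r)
  16. ~(q -> r)
  17. ((p \/ r) /\ p)
  18. ((q /\ r) -> ~p)
  19. (~~r -> ~(q -> r))
  20. ((p -> s) /\ (p /\ t))
  21. (((p \/ r) /\ p) \/ r)
  22. ((q -> p) -> (s /\ q))
  23. ~((q -> p) -> (s /\ q))
  24. ~((p -> s) /\ (p /\ t))
  25. (((q /\ r) -> ~p) \/ r)
  26. (r /\ (((p \/ r) /\ p) \/ r))
  27. ((~~r -> ~(q -> r)) -> ~((p -> s) /\ (p /\ t)))
  28. ~((~~r -> ~(q -> r)) -> ~((p -> s) /\ (p /\ t)))
  29. (~((q -> p) -> (s /\ q)) \/ (((q /\ r) -> ~p) \/ r))
  30. ((~((q -> p) -> (s /\ q)) \/ (((q /\ r) -> ~p) \/ r)) /\ (r /\ (((p \/ r) /\ p) \/ r)))
  31. (~((~~r -> ~(q -> r)) -> ~((p -> s) /\ (p /\ t))) -> ((~((q -> p) -> (s /\ q)) \/ (((q /\ r) -> ~p) \/ r)) /\ (r /\ (((p \/ r) /\ p) \/ r))))
Total distinct subformulas = 31

31
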